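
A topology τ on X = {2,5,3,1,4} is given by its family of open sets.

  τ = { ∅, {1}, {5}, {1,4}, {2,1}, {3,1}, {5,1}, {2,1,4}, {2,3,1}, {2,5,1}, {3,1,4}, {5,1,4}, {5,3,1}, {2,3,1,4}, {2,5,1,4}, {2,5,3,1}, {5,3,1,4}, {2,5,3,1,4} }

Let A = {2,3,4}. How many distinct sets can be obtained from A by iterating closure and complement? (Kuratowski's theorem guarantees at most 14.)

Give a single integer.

complement {5,1}; its interior {5,1}; cl(A) = X∖{5,1} = {2,3,4}
With k = closure, c = complement:
  1. A     = {2,3,4}
  2. cA    = {5,1}
  3. kcA   = {2,5,3,1,4}
  4. ckcA  = ∅
k, c of each give nothing new

4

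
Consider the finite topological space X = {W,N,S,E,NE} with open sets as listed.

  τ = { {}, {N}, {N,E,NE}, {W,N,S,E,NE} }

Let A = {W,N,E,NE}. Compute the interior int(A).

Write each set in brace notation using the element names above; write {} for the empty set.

{N,E,NE}

U open, U⊆A: {}, {N}, {N,E,NE}. int(A) = ⋃ = {N,E,NE}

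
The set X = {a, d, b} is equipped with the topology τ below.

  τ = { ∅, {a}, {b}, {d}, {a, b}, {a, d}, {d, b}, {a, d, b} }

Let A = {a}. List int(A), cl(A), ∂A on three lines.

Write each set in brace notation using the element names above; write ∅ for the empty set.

int(A) = {a}
cl(A)  = {a}
∂A     = ∅

open subsets of A: ∅, {a}; so int(A) = {a}
closure: X∖int(X∖A) = X∖{d, b} = {a}
∂A = {a} minus {a} = ∅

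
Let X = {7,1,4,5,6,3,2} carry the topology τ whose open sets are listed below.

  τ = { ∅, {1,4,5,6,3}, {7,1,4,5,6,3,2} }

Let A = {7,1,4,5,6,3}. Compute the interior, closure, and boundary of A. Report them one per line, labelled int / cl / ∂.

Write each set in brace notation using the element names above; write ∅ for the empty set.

int(A) = {1,4,5,6,3}
cl(A)  = {7,1,4,5,6,3,2}
∂A     = {7,2}

opens ⊆ A: ∅, {1,4,5,6,3}; union → int = {1,4,5,6,3}
complement {2}; its interior ∅; cl(A) = X∖∅ = {7,1,4,5,6,3,2}
boundary = {7,1,4,5,6,3,2} ∖ {1,4,5,6,3} = {7,2}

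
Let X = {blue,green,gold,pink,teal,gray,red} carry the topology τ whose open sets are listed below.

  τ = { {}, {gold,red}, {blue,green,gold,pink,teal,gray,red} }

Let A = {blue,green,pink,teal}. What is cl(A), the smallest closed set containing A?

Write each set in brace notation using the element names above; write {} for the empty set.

{blue,green,pink,teal,gray}

closure: X∖int(X∖A) = X∖{gold,red} = {blue,green,pink,teal,gray}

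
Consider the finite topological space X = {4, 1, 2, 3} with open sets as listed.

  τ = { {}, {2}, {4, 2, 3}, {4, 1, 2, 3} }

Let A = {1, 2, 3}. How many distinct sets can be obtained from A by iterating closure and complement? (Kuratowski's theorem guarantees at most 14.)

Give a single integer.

6

closure: X∖int(X∖A) = X∖{} = {4, 1, 2, 3}
Let k=closure and c=complement:
  1. A     = {1, 2, 3}
  2. kA    = {4, 1, 2, 3}
  3. cA    = {4}
  4. ckA   = {}
  5. kcA   = {4, 1, 3}
  6. ckcA  = {2}
— saturated at 6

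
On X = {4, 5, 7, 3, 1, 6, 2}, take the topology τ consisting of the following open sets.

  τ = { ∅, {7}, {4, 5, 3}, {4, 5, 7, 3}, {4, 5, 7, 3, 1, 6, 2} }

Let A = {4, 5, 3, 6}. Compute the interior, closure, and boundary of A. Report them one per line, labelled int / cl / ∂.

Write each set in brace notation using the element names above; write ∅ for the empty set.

open subsets of A: ∅, {4, 5, 3}; so int(A) = {4, 5, 3}
closure: X∖int(X∖A) = X∖{7} = {4, 5, 3, 1, 6, 2}
∂A = {4, 5, 3, 1, 6, 2} minus {4, 5, 3} = {1, 6, 2}

int(A) = {4, 5, 3}
cl(A)  = {4, 5, 3, 1, 6, 2}
∂A     = {1, 6, 2}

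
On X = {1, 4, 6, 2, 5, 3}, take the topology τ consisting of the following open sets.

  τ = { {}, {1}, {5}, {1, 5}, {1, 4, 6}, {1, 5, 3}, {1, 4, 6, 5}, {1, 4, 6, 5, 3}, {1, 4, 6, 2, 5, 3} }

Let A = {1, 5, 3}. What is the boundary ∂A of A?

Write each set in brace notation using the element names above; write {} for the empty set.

{4, 6, 2}

opens ⊆ A: {}, {5}, {1}, {1, 5}, {1, 5, 3}; union → int = {1, 5, 3}
complement {4, 6, 2}; its interior {}; cl(A) = X∖{} = {1, 4, 6, 2, 5, 3}
boundary = {1, 4, 6, 2, 5, 3} ∖ {1, 5, 3} = {4, 6, 2}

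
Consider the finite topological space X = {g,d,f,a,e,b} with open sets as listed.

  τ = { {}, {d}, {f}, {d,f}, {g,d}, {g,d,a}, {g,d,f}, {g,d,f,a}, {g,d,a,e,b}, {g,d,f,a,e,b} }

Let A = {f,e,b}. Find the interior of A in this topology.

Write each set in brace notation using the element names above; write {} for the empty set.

U open, U⊆A: {}, {f}. int(A) = ⋃ = {f}

{f}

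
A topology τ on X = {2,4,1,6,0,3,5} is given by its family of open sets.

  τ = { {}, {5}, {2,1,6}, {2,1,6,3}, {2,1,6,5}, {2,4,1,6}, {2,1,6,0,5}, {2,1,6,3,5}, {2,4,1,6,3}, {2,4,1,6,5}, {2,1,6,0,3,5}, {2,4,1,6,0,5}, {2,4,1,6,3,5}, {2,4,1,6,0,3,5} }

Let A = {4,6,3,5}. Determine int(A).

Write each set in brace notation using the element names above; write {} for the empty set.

U open, U⊆A: {}, {5}. int(A) = ⋃ = {5}

{5}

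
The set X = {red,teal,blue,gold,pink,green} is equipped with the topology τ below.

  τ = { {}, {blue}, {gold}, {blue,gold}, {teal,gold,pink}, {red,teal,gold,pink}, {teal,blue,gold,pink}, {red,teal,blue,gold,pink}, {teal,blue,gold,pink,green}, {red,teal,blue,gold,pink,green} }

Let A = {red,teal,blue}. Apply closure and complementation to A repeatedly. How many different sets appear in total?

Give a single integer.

8

cl via duality: int({gold,pink,green}) = {gold}, so X∖{gold} = {red,teal,blue,pink,green}
Write k for closure, c for complement:
  1. A     = {red,teal,blue}
  2. kA    = {red,teal,blue,pink,green}
  3. cA    = {gold,pink,green}
  4. ckA   = {gold}
  5. kcA   = {red,teal,gold,pink,green}
  6. ckcA  = {blue}
  7. kckcA = {blue,green}
  8. ckckcA = {red,teal,gold,pink}
applying k or c yields no new set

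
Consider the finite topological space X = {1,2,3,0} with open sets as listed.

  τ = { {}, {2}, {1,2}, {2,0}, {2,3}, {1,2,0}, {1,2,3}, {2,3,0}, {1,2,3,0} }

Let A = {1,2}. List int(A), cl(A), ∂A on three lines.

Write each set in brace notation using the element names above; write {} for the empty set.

int(A) = {1,2}
cl(A)  = {1,2,3,0}
∂A     = {3,0}

U open, U⊆A: {}, {2}, {1,2}. int(A) = ⋃ = {1,2}
X∖A={3,0}, int(X∖A)={}, hence cl(A)={1,2,3,0}
∂A: remove int from cl → {3,0}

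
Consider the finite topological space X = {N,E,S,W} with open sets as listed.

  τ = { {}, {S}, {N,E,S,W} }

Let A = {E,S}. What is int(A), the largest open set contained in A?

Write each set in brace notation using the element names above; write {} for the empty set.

U open, U⊆A: {}, {S}. int(A) = ⋃ = {S}

{S}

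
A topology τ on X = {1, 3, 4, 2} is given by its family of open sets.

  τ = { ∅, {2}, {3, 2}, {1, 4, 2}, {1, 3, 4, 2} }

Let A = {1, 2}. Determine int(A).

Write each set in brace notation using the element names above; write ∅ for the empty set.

{2}

open subsets of A: ∅, {2}; so int(A) = {2}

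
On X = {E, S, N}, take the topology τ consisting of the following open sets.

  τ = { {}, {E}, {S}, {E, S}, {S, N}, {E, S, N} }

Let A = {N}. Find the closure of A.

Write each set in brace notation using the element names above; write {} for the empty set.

{N}

complement {E, S}; its interior {E, S}; cl(A) = X∖{E, S} = {N}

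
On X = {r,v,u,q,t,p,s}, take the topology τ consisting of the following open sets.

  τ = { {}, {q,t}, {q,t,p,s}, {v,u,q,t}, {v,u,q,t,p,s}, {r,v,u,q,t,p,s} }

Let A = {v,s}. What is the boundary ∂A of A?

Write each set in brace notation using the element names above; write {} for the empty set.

interior: largest open inside A is {} (from {})
cl via duality: int({r,u,q,t,p}) = {q,t}, so X∖{q,t} = {r,v,u,p,s}
cl∖int = {r,v,u,p,s}

{r,v,u,p,s}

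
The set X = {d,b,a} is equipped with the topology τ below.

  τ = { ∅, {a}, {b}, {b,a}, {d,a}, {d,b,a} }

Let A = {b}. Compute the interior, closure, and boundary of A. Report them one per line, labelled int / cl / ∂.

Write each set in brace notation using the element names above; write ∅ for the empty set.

U open, U⊆A: ∅, {b}. int(A) = ⋃ = {b}
X∖A={d,a}, int(X∖A)={d,a}, hence cl(A)={b}
∂A: remove int from cl → ∅

int(A) = {b}
cl(A)  = {b}
∂A     = ∅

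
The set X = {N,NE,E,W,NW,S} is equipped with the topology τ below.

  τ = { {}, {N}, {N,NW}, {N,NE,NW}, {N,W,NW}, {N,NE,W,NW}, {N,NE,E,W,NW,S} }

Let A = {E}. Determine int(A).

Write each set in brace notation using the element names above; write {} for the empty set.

{}

open subsets of A: {}; so int(A) = {}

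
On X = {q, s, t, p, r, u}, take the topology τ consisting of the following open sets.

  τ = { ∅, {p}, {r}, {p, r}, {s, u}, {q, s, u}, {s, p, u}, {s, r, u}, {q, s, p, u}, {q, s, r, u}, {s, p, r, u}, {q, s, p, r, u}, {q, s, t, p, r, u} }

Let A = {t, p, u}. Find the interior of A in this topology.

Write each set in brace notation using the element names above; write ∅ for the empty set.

{p}

interior: largest open inside A is {p} (from ∅, {p})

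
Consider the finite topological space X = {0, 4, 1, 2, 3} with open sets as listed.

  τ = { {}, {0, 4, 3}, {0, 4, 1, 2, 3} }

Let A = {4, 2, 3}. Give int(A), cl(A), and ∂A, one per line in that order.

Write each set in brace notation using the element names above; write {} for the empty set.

open subsets of A: {}; so int(A) = {}
closure: X∖int(X∖A) = X∖{} = {0, 4, 1, 2, 3}
∂A = {0, 4, 1, 2, 3} minus {} = {0, 4, 1, 2, 3}

int(A) = {}
cl(A)  = {0, 4, 1, 2, 3}
∂A     = {0, 4, 1, 2, 3}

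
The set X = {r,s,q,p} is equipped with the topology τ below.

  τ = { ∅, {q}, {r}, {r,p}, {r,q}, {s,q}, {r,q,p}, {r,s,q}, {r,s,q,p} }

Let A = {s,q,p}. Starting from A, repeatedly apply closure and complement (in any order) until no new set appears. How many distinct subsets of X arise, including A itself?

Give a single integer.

closure: X∖int(X∖A) = X∖{r} = {s,q,p}
Let k=closure and c=complement:
  1. A     = {s,q,p}
  2. cA    = {r}
  3. kcA   = {r,p}
  4. ckcA  = {s,q}
— saturated at 4

4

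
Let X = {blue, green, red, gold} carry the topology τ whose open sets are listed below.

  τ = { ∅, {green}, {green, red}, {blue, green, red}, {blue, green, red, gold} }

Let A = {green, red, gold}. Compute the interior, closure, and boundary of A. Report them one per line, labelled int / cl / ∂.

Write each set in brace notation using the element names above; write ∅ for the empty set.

int(A) = {green, red}
cl(A)  = {blue, green, red, gold}
∂A     = {blue, gold}

open subsets of A: ∅, {green}, {green, red}; so int(A) = {green, red}
closure: X∖int(X∖A) = X∖∅ = {blue, green, red, gold}
∂A = {blue, green, red, gold} minus {green, red} = {blue, gold}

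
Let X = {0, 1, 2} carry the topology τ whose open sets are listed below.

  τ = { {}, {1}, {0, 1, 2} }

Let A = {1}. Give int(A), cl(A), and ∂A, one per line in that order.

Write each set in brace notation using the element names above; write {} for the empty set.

open subsets of A: {}, {1}; so int(A) = {1}
closure: X∖int(X∖A) = X∖{} = {0, 1, 2}
∂A = {0, 1, 2} minus {1} = {0, 2}

int(A) = {1}
cl(A)  = {0, 1, 2}
∂A     = {0, 2}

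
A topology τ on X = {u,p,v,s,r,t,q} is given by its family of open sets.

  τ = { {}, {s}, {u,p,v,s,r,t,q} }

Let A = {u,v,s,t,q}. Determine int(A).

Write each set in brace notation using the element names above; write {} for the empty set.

{s}

U open, U⊆A: {}, {s}. int(A) = ⋃ = {s}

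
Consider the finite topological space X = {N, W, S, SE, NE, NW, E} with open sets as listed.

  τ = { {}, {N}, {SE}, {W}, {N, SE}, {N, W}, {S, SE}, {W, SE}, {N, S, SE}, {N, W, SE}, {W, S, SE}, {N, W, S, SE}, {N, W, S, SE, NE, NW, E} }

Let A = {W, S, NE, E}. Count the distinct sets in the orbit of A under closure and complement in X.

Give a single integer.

8

X∖A={N, SE, NW}, int(X∖A)={N, SE}, hence cl(A)={W, S, NE, NW, E}
Orbit (k=closure, c=complement):
  1. A     = {W, S, NE, E}
  2. kA    = {W, S, NE, NW, E}
  3. cA    = {N, SE, NW}
  4. ckA   = {N, SE}
  5. kcA   = {N, S, SE, NE, NW, E}
  6. ckcA  = {W}
  7. kckcA = {W, NE, NW, E}
  8. ckckcA = {N, S, SE}
(closed under both — stop)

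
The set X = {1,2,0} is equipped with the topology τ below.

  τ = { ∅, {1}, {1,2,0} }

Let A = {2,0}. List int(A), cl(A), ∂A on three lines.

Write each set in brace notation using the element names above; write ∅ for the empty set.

opens ⊆ A: ∅; union → int = ∅
complement {1}; its interior {1}; cl(A) = X∖{1} = {2,0}
boundary = {2,0} ∖ ∅ = {2,0}

int(A) = ∅
cl(A)  = {2,0}
∂A     = {2,0}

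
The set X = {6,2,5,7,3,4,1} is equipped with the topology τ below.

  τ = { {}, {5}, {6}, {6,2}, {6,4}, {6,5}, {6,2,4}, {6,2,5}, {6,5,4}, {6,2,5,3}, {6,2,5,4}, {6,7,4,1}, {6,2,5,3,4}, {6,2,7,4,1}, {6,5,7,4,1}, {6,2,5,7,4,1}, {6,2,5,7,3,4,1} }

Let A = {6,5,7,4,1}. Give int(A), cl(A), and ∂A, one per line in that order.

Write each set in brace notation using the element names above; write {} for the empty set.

open subsets of A: {}, {6}, {5}, {6,5}, {6,4}, {6,5,4}, {6,7,4,1}, {6,5,7,4,1}; so int(A) = {6,5,7,4,1}
closure: X∖int(X∖A) = X∖{} = {6,2,5,7,3,4,1}
∂A = {6,2,5,7,3,4,1} minus {6,5,7,4,1} = {2,3}

int(A) = {6,5,7,4,1}
cl(A)  = {6,2,5,7,3,4,1}
∂A     = {2,3}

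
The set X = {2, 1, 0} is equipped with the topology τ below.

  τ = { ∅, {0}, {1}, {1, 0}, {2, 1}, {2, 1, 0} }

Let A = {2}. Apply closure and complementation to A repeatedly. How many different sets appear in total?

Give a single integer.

X∖A={1, 0}, int(X∖A)={1, 0}, hence cl(A)={2}
Orbit (k=closure, c=complement):
  1. A     = {2}
  2. cA    = {1, 0}
  3. kcA   = {2, 1, 0}
  4. ckcA  = ∅
(closed under both — stop)

4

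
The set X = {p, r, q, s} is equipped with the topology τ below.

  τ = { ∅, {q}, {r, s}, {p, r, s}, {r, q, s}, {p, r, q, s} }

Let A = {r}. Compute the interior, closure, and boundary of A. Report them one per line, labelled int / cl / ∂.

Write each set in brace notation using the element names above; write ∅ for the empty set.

opens ⊆ A: ∅; union → int = ∅
complement {p, q, s}; its interior {q}; cl(A) = X∖{q} = {p, r, s}
boundary = {p, r, s} ∖ ∅ = {p, r, s}

int(A) = ∅
cl(A)  = {p, r, s}
∂A     = {p, r, s}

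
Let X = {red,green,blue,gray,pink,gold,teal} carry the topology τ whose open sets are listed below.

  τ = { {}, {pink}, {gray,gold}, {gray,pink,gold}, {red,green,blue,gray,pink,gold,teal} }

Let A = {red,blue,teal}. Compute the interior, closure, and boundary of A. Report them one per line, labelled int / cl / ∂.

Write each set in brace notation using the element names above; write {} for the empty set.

interior: largest open inside A is {} (from {})
cl via duality: int({green,gray,pink,gold}) = {gray,pink,gold}, so X∖{gray,pink,gold} = {red,green,blue,teal}
cl∖int = {red,green,blue,teal}

int(A) = {}
cl(A)  = {red,green,blue,teal}
∂A     = {red,green,blue,teal}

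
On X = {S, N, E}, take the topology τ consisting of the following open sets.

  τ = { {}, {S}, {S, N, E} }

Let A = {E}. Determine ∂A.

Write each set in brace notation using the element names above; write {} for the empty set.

U open, U⊆A: {}. int(A) = ⋃ = {}
X∖A={S, N}, int(X∖A)={S}, hence cl(A)={N, E}
∂A: remove int from cl → {N, E}

{N, E}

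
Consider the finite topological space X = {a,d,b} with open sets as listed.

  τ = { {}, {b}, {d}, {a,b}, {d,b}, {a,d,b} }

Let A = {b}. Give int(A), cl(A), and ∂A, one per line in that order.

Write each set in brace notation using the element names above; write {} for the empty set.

int(A) = {b}
cl(A)  = {a,b}
∂A     = {a}

interior: largest open inside A is {b} (from {}, {b})
cl via duality: int({a,d}) = {d}, so X∖{d} = {a,b}
cl∖int = {a}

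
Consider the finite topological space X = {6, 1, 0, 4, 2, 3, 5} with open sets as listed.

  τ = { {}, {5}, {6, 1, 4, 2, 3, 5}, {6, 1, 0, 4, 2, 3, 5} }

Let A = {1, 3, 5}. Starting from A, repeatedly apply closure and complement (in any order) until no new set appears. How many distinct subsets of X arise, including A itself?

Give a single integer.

6

complement {6, 0, 4, 2}; its interior {}; cl(A) = X∖{} = {6, 1, 0, 4, 2, 3, 5}
With k = closure, c = complement:
  1. A     = {1, 3, 5}
  2. kA    = {6, 1, 0, 4, 2, 3, 5}
  3. cA    = {6, 0, 4, 2}
  4. ckA   = {}
  5. kcA   = {6, 1, 0, 4, 2, 3}
  6. ckcA  = {5}
k, c of each give nothing new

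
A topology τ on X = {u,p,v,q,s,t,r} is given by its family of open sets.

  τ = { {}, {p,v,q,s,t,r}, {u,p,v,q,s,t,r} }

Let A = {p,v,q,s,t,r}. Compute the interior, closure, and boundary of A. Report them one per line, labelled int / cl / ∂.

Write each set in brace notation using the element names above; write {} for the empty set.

interior: largest open inside A is {p,v,q,s,t,r} (from {}, {p,v,q,s,t,r})
cl via duality: int({u}) = {}, so X∖{} = {u,p,v,q,s,t,r}
cl∖int = {u}

int(A) = {p,v,q,s,t,r}
cl(A)  = {u,p,v,q,s,t,r}
∂A     = {u}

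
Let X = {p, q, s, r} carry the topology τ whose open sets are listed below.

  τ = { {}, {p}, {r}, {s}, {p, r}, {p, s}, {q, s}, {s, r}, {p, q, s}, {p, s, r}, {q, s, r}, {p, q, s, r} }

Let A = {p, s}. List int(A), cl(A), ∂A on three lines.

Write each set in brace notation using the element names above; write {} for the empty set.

open subsets of A: {}, {s}, {p}, {p, s}; so int(A) = {p, s}
closure: X∖int(X∖A) = X∖{r} = {p, q, s}
∂A = {p, q, s} minus {p, s} = {q}

int(A) = {p, s}
cl(A)  = {p, q, s}
∂A     = {q}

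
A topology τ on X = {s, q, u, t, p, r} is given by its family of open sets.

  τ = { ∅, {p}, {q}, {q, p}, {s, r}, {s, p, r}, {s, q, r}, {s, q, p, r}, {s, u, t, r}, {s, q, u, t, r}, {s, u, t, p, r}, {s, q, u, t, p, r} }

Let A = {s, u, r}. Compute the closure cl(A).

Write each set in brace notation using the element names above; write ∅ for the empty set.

{s, u, t, r}

complement {q, t, p}; its interior {q, p}; cl(A) = X∖{q, p} = {s, u, t, r}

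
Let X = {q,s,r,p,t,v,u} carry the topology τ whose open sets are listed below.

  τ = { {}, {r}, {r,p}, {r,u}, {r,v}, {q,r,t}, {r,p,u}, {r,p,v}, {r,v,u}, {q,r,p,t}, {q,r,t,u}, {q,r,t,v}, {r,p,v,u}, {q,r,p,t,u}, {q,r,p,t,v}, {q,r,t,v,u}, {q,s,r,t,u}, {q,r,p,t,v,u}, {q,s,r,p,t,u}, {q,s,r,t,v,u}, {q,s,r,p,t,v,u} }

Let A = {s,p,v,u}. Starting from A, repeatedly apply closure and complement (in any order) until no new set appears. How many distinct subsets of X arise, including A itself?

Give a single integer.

X∖A={q,r,t}, int(X∖A)={q,r,t}, hence cl(A)={s,p,v,u}
Orbit (k=closure, c=complement):
  1. A     = {s,p,v,u}
  2. cA    = {q,r,t}
  3. kcA   = {q,s,r,p,t,v,u}
  4. ckcA  = {}
(closed under both — stop)

4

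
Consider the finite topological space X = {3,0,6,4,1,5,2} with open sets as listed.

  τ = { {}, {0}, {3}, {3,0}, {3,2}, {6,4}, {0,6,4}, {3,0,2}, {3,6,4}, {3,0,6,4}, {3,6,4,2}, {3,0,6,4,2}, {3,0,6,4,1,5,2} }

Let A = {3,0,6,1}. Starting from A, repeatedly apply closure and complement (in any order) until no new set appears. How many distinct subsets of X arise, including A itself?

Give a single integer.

cl via duality: int({4,5,2}) = {}, so X∖{} = {3,0,6,4,1,5,2}
Write k for closure, c for complement:
  1. A     = {3,0,6,1}
  2. kA    = {3,0,6,4,1,5,2}
  3. cA    = {4,5,2}
  4. ckA   = {}
  5. kcA   = {6,4,1,5,2}
  6. ckcA  = {3,0}
  7. kckcA = {3,0,1,5,2}
  8. ckckcA = {6,4}
  9. kckckcA = {6,4,1,5}
  10. ckckckcA = {3,0,2}
applying k or c yields no new set

10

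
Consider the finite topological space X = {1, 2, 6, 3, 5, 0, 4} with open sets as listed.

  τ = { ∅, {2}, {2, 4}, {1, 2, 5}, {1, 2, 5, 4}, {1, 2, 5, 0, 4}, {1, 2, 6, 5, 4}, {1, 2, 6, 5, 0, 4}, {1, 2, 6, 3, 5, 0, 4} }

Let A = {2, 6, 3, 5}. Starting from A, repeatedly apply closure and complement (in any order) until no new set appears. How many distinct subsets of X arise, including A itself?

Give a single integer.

6

complement {1, 0, 4}; its interior ∅; cl(A) = X∖∅ = {1, 2, 6, 3, 5, 0, 4}
With k = closure, c = complement:
  1. A     = {2, 6, 3, 5}
  2. kA    = {1, 2, 6, 3, 5, 0, 4}
  3. cA    = {1, 0, 4}
  4. ckA   = ∅
  5. kcA   = {1, 6, 3, 5, 0, 4}
  6. ckcA  = {2}
k, c of each give nothing new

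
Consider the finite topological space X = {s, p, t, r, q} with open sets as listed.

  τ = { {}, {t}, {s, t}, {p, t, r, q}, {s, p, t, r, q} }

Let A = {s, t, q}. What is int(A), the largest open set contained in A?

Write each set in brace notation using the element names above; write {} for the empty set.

{s, t}

open subsets of A: {}, {t}, {s, t}; so int(A) = {s, t}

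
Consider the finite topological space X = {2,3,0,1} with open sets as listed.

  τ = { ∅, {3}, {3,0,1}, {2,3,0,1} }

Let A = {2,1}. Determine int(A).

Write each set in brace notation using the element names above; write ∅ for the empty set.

U open, U⊆A: ∅. int(A) = ⋃ = ∅

∅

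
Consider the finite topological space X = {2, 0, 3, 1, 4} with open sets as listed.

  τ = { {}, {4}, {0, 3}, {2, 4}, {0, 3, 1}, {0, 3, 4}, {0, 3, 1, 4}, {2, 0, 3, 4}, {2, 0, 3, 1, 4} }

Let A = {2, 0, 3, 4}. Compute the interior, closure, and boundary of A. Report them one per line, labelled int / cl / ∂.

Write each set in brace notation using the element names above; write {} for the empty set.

int(A) = {2, 0, 3, 4}
cl(A)  = {2, 0, 3, 1, 4}
∂A     = {1}

interior: largest open inside A is {2, 0, 3, 4} (from {}, {4}, {0, 3}, {2, 4}, {0, 3, 4}, {2, 0, 3, 4})
cl via duality: int({1}) = {}, so X∖{} = {2, 0, 3, 1, 4}
cl∖int = {1}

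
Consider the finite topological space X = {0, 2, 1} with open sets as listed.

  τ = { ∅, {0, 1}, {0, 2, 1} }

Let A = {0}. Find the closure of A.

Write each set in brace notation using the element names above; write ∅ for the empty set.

{0, 2, 1}

cl via duality: int({2, 1}) = ∅, so X∖∅ = {0, 2, 1}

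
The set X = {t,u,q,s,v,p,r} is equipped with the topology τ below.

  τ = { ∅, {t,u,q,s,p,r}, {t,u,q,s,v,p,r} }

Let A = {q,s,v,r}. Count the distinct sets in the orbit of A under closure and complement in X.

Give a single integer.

closure: X∖int(X∖A) = X∖∅ = {t,u,q,s,v,p,r}
Let k=closure and c=complement:
  1. A     = {q,s,v,r}
  2. kA    = {t,u,q,s,v,p,r}
  3. cA    = {t,u,p}
  4. ckA   = ∅
— saturated at 4

4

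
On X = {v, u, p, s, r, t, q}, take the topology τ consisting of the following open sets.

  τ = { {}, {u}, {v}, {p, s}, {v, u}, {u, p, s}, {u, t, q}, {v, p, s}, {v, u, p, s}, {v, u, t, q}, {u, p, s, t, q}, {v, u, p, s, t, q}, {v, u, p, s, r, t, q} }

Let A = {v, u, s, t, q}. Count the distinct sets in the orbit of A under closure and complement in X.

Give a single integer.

8

complement {p, r}; its interior {}; cl(A) = X∖{} = {v, u, p, s, r, t, q}
With k = closure, c = complement:
  1. A     = {v, u, s, t, q}
  2. kA    = {v, u, p, s, r, t, q}
  3. cA    = {p, r}
  4. ckA   = {}
  5. kcA   = {p, s, r}
  6. ckcA  = {v, u, t, q}
  7. kckcA = {v, u, r, t, q}
  8. ckckcA = {p, s}
k, c of each give nothing new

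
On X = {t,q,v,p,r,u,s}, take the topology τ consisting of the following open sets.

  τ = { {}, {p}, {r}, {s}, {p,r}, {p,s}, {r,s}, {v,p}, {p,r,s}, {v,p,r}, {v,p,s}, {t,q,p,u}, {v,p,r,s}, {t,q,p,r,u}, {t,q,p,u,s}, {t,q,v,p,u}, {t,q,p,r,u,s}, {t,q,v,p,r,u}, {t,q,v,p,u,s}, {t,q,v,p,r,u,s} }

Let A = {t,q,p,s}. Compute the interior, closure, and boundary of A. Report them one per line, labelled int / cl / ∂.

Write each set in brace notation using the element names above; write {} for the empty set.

int(A) = {p,s}
cl(A)  = {t,q,v,p,u,s}
∂A     = {t,q,v,u}

open subsets of A: {}, {p}, {s}, {p,s}; so int(A) = {p,s}
closure: X∖int(X∖A) = X∖{r} = {t,q,v,p,u,s}
∂A = {t,q,v,p,u,s} minus {p,s} = {t,q,v,u}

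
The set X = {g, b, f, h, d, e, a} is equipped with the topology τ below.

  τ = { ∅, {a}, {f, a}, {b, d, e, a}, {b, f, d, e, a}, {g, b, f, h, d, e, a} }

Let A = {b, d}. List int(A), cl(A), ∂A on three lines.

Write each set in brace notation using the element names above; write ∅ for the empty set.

opens ⊆ A: ∅; union → int = ∅
complement {g, f, h, e, a}; its interior {f, a}; cl(A) = X∖{f, a} = {g, b, h, d, e}
boundary = {g, b, h, d, e} ∖ ∅ = {g, b, h, d, e}

int(A) = ∅
cl(A)  = {g, b, h, d, e}
∂A     = {g, b, h, d, e}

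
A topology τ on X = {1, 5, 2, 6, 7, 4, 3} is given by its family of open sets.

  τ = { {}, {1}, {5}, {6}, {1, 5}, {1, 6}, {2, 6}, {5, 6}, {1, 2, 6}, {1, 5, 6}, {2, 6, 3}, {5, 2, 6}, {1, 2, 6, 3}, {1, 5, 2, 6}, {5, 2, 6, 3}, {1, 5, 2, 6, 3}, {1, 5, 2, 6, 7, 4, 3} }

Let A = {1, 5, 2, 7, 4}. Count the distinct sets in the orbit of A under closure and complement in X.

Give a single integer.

X∖A={6, 3}, int(X∖A)={6}, hence cl(A)={1, 5, 2, 7, 4, 3}
Orbit (k=closure, c=complement):
  1. A     = {1, 5, 2, 7, 4}
  2. kA    = {1, 5, 2, 7, 4, 3}
  3. cA    = {6, 3}
  4. ckA   = {6}
  5. kcA   = {2, 6, 7, 4, 3}
  6. ckcA  = {1, 5}
  7. kckcA = {1, 5, 7, 4}
  8. ckckcA = {2, 6, 3}
(closed under both — stop)

8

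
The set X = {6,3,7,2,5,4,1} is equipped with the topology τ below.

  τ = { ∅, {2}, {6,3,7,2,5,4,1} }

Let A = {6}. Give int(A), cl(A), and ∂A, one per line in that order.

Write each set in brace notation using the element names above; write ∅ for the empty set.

open subsets of A: ∅; so int(A) = ∅
closure: X∖int(X∖A) = X∖{2} = {6,3,7,5,4,1}
∂A = {6,3,7,5,4,1} minus ∅ = {6,3,7,5,4,1}

int(A) = ∅
cl(A)  = {6,3,7,5,4,1}
∂A     = {6,3,7,5,4,1}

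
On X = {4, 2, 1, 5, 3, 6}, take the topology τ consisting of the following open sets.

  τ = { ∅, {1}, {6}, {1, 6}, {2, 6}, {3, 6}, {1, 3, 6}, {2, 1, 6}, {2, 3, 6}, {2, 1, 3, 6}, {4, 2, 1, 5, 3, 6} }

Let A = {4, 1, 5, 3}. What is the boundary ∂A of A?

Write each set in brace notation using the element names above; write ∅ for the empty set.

U open, U⊆A: ∅, {1}. int(A) = ⋃ = {1}
X∖A={2, 6}, int(X∖A)={2, 6}, hence cl(A)={4, 1, 5, 3}
∂A: remove int from cl → {4, 5, 3}

{4, 5, 3}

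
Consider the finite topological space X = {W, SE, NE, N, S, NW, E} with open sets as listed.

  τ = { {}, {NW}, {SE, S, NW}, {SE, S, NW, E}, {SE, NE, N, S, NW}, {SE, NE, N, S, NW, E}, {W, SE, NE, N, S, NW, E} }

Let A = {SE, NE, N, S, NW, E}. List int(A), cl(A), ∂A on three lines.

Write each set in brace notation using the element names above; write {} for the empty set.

open subsets of A: {}, {NW}, {SE, S, NW}, {SE, S, NW, E}, {SE, NE, N, S, NW}, {SE, NE, N, S, NW, E}; so int(A) = {SE, NE, N, S, NW, E}
closure: X∖int(X∖A) = X∖{} = {W, SE, NE, N, S, NW, E}
∂A = {W, SE, NE, N, S, NW, E} minus {SE, NE, N, S, NW, E} = {W}

int(A) = {SE, NE, N, S, NW, E}
cl(A)  = {W, SE, NE, N, S, NW, E}
∂A     = {W}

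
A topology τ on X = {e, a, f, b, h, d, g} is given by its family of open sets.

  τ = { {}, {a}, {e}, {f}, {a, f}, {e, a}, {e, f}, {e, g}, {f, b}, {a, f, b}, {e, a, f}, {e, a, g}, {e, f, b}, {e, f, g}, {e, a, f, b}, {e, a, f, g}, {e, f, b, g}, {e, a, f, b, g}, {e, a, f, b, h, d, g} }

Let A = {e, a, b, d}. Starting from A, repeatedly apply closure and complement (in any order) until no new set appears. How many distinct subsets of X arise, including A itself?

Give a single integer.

10

cl via duality: int({f, h, g}) = {f}, so X∖{f} = {e, a, b, h, d, g}
Write k for closure, c for complement:
  1. A     = {e, a, b, d}
  2. kA    = {e, a, b, h, d, g}
  3. cA    = {f, h, g}
  4. ckA   = {f}
  5. kcA   = {f, b, h, d, g}
  6. kckA  = {f, b, h, d}
  7. ckcA  = {e, a}
  8. ckckA = {e, a, g}
  9. kckcA = {e, a, h, d, g}
  10. ckckcA = {f, b}
applying k or c yields no new set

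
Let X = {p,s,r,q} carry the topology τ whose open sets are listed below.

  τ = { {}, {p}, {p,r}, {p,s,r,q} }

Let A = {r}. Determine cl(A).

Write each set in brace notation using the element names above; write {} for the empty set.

{s,r,q}

cl via duality: int({p,s,q}) = {p}, so X∖{p} = {s,r,q}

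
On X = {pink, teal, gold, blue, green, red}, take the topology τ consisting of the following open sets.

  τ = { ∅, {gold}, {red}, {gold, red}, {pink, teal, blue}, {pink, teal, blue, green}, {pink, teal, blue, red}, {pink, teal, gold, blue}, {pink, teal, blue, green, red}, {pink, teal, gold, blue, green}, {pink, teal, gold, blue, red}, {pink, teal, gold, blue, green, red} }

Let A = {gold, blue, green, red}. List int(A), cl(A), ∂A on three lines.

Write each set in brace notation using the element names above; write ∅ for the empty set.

interior: largest open inside A is {gold, red} (from ∅, {red}, {gold}, {gold, red})
cl via duality: int({pink, teal}) = ∅, so X∖∅ = {pink, teal, gold, blue, green, red}
cl∖int = {pink, teal, blue, green}

int(A) = {gold, red}
cl(A)  = {pink, teal, gold, blue, green, red}
∂A     = {pink, teal, blue, green}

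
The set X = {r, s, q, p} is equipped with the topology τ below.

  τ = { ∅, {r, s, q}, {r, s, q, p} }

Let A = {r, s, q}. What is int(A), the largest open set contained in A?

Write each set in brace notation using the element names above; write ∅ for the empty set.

{r, s, q}

opens ⊆ A: ∅, {r, s, q}; union → int = {r, s, q}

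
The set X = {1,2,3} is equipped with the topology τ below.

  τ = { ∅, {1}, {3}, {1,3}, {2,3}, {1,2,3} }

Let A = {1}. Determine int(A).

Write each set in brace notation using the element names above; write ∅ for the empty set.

{1}

open subsets of A: ∅, {1}; so int(A) = {1}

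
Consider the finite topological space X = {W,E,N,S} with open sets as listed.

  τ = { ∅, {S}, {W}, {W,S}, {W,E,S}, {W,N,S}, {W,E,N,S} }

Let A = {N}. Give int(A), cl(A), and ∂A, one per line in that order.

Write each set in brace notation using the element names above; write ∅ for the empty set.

interior: largest open inside A is ∅ (from ∅)
cl via duality: int({W,E,S}) = {W,E,S}, so X∖{W,E,S} = {N}
cl∖int = {N}

int(A) = ∅
cl(A)  = {N}
∂A     = {N}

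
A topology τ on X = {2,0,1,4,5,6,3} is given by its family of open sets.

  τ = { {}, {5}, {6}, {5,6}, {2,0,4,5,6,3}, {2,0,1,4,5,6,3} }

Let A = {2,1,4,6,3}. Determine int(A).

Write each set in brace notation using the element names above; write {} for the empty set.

interior: largest open inside A is {6} (from {}, {6})

{6}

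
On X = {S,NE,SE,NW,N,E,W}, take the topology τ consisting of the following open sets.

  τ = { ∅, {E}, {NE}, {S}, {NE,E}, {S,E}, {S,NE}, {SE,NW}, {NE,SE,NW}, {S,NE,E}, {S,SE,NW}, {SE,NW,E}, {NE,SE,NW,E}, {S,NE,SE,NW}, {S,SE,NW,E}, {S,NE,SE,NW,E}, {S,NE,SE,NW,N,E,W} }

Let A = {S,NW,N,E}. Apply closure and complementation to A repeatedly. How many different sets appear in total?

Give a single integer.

10

X∖A={NE,SE,W}, int(X∖A)={NE}, hence cl(A)={S,SE,NW,N,E,W}
Orbit (k=closure, c=complement):
  1. A     = {S,NW,N,E}
  2. kA    = {S,SE,NW,N,E,W}
  3. cA    = {NE,SE,W}
  4. ckA   = {NE}
  5. kcA   = {NE,SE,NW,N,W}
  6. kckA  = {NE,N,W}
  7. ckcA  = {S,E}
  8. ckckA = {S,SE,NW,E}
  9. kckcA = {S,N,E,W}
  10. ckckcA = {NE,SE,NW}
(closed under both — stop)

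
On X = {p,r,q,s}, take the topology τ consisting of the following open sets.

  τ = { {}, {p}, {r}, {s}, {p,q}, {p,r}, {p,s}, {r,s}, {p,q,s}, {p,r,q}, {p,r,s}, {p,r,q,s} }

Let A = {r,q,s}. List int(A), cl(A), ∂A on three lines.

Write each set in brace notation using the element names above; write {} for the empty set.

int(A) = {r,s}
cl(A)  = {r,q,s}
∂A     = {q}

U open, U⊆A: {}, {r}, {s}, {r,s}. int(A) = ⋃ = {r,s}
X∖A={p}, int(X∖A)={p}, hence cl(A)={r,q,s}
∂A: remove int from cl → {q}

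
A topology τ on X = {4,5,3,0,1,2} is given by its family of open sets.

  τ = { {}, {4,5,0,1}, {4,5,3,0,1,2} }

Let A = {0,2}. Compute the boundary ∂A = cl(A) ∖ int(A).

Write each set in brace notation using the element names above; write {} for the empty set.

interior: largest open inside A is {} (from {})
cl via duality: int({4,5,3,1}) = {}, so X∖{} = {4,5,3,0,1,2}
cl∖int = {4,5,3,0,1,2}

{4,5,3,0,1,2}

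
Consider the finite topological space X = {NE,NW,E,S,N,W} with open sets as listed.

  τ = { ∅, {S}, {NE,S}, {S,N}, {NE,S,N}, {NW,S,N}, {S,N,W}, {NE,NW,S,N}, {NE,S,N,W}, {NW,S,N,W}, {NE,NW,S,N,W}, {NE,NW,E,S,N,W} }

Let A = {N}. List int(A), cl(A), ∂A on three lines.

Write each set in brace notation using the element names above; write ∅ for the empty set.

int(A) = ∅
cl(A)  = {NW,E,N,W}
∂A     = {NW,E,N,W}

interior: largest open inside A is ∅ (from ∅)
cl via duality: int({NE,NW,E,S,W}) = {NE,S}, so X∖{NE,S} = {NW,E,N,W}
cl∖int = {NW,E,N,W}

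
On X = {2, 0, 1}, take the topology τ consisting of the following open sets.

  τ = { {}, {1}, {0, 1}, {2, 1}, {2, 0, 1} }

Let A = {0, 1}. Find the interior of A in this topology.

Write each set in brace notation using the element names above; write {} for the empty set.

{0, 1}

U open, U⊆A: {}, {1}, {0, 1}. int(A) = ⋃ = {0, 1}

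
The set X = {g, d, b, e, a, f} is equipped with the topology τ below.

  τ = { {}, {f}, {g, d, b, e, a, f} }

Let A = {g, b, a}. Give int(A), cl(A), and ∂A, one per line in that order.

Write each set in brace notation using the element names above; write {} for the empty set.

int(A) = {}
cl(A)  = {g, d, b, e, a}
∂A     = {g, d, b, e, a}

U open, U⊆A: {}. int(A) = ⋃ = {}
X∖A={d, e, f}, int(X∖A)={f}, hence cl(A)={g, d, b, e, a}
∂A: remove int from cl → {g, d, b, e, a}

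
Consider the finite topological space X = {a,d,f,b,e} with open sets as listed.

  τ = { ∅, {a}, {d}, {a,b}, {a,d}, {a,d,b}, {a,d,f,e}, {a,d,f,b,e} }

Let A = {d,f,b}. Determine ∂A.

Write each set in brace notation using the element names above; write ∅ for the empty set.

{f,b,e}

U open, U⊆A: ∅, {d}. int(A) = ⋃ = {d}
X∖A={a,e}, int(X∖A)={a}, hence cl(A)={d,f,b,e}
∂A: remove int from cl → {f,b,e}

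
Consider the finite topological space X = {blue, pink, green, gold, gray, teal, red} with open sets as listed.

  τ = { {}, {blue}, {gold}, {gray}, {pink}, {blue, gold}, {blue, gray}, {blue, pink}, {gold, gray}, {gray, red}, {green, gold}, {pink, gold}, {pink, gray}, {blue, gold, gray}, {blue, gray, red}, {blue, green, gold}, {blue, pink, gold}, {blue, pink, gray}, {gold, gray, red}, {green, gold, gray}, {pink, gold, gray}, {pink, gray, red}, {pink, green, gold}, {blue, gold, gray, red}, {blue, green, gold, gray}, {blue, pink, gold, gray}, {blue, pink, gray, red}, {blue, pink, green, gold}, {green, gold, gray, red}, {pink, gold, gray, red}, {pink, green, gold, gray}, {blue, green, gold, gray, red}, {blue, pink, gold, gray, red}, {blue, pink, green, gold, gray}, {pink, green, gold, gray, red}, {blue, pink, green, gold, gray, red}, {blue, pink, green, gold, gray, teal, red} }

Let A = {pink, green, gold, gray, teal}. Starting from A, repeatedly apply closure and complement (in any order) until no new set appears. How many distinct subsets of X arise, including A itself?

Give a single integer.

8

cl via duality: int({blue, red}) = {blue}, so X∖{blue} = {pink, green, gold, gray, teal, red}
Write k for closure, c for complement:
  1. A     = {pink, green, gold, gray, teal}
  2. kA    = {pink, green, gold, gray, teal, red}
  3. cA    = {blue, red}
  4. ckA   = {blue}
  5. kcA   = {blue, teal, red}
  6. kckA  = {blue, teal}
  7. ckcA  = {pink, green, gold, gray}
  8. ckckA = {pink, green, gold, gray, red}
applying k or c yields no new set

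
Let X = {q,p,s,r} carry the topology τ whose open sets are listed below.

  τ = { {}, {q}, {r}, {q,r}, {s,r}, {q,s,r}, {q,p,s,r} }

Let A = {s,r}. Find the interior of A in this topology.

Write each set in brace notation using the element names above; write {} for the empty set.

{s,r}

open subsets of A: {}, {r}, {s,r}; so int(A) = {s,r}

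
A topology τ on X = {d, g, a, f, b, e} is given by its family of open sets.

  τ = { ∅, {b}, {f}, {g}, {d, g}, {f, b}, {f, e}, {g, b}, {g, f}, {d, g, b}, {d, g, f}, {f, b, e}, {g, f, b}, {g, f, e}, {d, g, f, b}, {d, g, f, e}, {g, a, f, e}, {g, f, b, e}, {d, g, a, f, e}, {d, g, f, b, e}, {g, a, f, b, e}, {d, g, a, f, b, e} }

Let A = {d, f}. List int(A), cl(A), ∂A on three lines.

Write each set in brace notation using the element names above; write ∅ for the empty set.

open subsets of A: ∅, {f}; so int(A) = {f}
closure: X∖int(X∖A) = X∖{g, b} = {d, a, f, e}
∂A = {d, a, f, e} minus {f} = {d, a, e}

int(A) = {f}
cl(A)  = {d, a, f, e}
∂A     = {d, a, e}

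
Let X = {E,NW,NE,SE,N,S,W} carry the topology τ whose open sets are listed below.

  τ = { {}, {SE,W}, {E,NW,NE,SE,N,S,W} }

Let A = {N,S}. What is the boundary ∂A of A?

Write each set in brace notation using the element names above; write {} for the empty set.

{E,NW,NE,N,S}

interior: largest open inside A is {} (from {})
cl via duality: int({E,NW,NE,SE,W}) = {SE,W}, so X∖{SE,W} = {E,NW,NE,N,S}
cl∖int = {E,NW,NE,N,S}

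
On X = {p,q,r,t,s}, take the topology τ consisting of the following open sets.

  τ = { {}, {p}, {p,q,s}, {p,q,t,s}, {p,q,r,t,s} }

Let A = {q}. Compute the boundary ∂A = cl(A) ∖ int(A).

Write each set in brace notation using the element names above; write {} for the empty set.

U open, U⊆A: {}. int(A) = ⋃ = {}
X∖A={p,r,t,s}, int(X∖A)={p}, hence cl(A)={q,r,t,s}
∂A: remove int from cl → {q,r,t,s}

{q,r,t,s}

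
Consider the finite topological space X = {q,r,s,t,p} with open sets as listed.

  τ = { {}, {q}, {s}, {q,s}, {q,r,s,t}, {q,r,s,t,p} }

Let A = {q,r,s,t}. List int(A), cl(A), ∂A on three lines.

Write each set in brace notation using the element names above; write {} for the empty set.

int(A) = {q,r,s,t}
cl(A)  = {q,r,s,t,p}
∂A     = {p}

opens ⊆ A: {}, {q}, {s}, {q,s}, {q,r,s,t}; union → int = {q,r,s,t}
complement {p}; its interior {}; cl(A) = X∖{} = {q,r,s,t,p}
boundary = {q,r,s,t,p} ∖ {q,r,s,t} = {p}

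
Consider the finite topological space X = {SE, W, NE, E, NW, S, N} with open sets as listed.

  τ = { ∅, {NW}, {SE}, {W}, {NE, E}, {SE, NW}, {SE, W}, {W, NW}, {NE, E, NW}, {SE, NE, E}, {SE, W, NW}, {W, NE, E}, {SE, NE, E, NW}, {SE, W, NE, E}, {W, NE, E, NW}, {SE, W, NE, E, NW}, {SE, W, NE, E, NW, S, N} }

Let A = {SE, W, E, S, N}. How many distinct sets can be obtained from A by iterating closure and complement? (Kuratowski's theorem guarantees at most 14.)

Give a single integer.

closure: X∖int(X∖A) = X∖{NW} = {SE, W, NE, E, S, N}
Let k=closure and c=complement:
  1. A     = {SE, W, E, S, N}
  2. kA    = {SE, W, NE, E, S, N}
  3. cA    = {NE, NW}
  4. ckA   = {NW}
  5. kcA   = {NE, E, NW, S, N}
  6. kckA  = {NW, S, N}
  7. ckcA  = {SE, W}
  8. ckckA = {SE, W, NE, E}
  9. kckcA = {SE, W, S, N}
  10. ckckcA = {NE, E, NW}
— saturated at 10

10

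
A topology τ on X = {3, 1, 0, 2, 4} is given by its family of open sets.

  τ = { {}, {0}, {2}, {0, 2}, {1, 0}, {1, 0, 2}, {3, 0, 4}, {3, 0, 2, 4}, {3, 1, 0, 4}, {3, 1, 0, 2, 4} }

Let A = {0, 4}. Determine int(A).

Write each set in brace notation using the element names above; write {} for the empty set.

{0}

open subsets of A: {}, {0}; so int(A) = {0}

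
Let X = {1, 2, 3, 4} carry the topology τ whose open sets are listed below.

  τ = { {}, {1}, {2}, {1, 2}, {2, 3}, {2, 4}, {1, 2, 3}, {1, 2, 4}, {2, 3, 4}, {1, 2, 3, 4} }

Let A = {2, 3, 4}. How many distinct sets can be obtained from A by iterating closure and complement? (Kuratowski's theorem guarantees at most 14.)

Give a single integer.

2

cl via duality: int({1}) = {1}, so X∖{1} = {2, 3, 4}
Write k for closure, c for complement:
  1. A     = {2, 3, 4}
  2. cA    = {1}
applying k or c yields no new set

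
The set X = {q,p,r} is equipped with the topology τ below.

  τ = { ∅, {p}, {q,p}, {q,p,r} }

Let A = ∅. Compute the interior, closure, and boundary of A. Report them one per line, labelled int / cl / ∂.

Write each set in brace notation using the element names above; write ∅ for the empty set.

U open, U⊆A: ∅. int(A) = ⋃ = ∅
X∖A={q,p,r}, int(X∖A)={q,p,r}, hence cl(A)=∅
∂A: remove int from cl → ∅

int(A) = ∅
cl(A)  = ∅
∂A     = ∅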